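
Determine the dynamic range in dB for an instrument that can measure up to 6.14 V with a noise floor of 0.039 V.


Dynamic range = 20 * log10(Vmax / Vnoise).
DR = 20 * log10(6.14 / 0.039)
DR = 20 * log10(157.44)
DR = 43.94 dB

43.94 dB


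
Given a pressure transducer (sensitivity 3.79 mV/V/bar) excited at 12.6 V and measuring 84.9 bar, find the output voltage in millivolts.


Output = sensitivity * Vex * P.
Vout = 3.79 * 12.6 * 84.9
Vout = 47.754 * 84.9
Vout = 4054.31 mV

4054.31 mV


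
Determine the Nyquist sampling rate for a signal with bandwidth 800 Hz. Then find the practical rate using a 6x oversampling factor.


By Nyquist theorem, fs_min = 2 * fmax.
fs_min = 2 * 800 = 1600 Hz
Practical rate = 6 * fs_min = 6 * 1600 = 9600 Hz

fs_min = 1600 Hz, fs_practical = 9600 Hz


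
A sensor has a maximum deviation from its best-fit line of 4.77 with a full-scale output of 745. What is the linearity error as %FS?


Linearity error = (max deviation / full scale) * 100%.
Linearity = (4.77 / 745) * 100
Linearity = 0.64 %FS

0.64 %FS


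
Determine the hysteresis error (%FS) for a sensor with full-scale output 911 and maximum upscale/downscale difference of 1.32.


Hysteresis = (max difference / full scale) * 100%.
H = (1.32 / 911) * 100
H = 0.145 %FS

0.145 %FS


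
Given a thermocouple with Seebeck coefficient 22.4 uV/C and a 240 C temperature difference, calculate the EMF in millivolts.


The thermocouple output V = sensitivity * dT.
V = 22.4 uV/C * 240 C
V = 5376.0 uV
V = 5.376 mV

5.376 mV


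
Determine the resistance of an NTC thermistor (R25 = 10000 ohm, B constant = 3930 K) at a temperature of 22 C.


NTC thermistor equation: Rt = R25 * exp(B * (1/T - 1/T25)).
T in Kelvin: 295.15 K, T25 = 298.15 K
1/T - 1/T25 = 1/295.15 - 1/298.15 = 3.409e-05
B * (1/T - 1/T25) = 3930 * 3.409e-05 = 0.134
Rt = 10000 * exp(0.134) = 11433.7 ohm

11433.7 ohm


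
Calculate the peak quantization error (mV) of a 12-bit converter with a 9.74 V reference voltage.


The maximum quantization error is +/- LSB/2.
LSB = Vref / 2^n = 9.74 / 4096 = 0.00237793 V
Max error = LSB / 2 = 0.00237793 / 2 = 0.00118896 V
Max error = 1.189 mV

1.189 mV


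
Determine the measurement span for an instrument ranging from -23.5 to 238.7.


Span = upper range - lower range.
Span = 238.7 - (-23.5)
Span = 262.2

262.2


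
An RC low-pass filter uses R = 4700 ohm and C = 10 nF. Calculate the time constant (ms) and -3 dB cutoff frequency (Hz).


Time constant: tau = R * C.
tau = 4700 * 1.00e-08 = 4.7e-05 s
tau = 0.047 ms
Cutoff frequency: fc = 1 / (2*pi*R*C).
fc = 1 / (2*pi*4.7e-05) = 3386.28 Hz

tau = 0.047 ms, fc = 3386.28 Hz


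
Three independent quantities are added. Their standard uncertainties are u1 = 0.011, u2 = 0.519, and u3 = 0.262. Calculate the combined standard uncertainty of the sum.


For a sum of independent quantities, uc = sqrt(u1^2 + u2^2 + u3^2).
uc = sqrt(0.011^2 + 0.519^2 + 0.262^2)
uc = sqrt(0.000121 + 0.269361 + 0.068644)
uc = 0.5815

0.5815


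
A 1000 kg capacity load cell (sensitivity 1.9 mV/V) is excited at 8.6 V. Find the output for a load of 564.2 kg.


Vout = rated_output * Vex * (load / capacity).
Vout = 1.9 * 8.6 * (564.2 / 1000)
Vout = 1.9 * 8.6 * 0.5642
Vout = 9.219 mV

9.219 mV


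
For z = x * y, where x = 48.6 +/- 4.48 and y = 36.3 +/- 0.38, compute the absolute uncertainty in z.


For a product z = x*y, the relative uncertainty is:
uz/z = sqrt((ux/x)^2 + (uy/y)^2)
Relative uncertainties: ux/x = 4.48/48.6 = 0.092181
uy/y = 0.38/36.3 = 0.010468
z = 48.6 * 36.3 = 1764.2
uz = 1764.2 * sqrt(0.092181^2 + 0.010468^2) = 163.669

163.669


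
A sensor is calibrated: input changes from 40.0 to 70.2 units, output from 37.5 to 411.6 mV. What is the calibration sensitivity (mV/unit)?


Sensitivity = (y2 - y1) / (x2 - x1).
S = (411.6 - 37.5) / (70.2 - 40.0)
S = 374.1 / 30.2
S = 12.3874 mV/unit

12.3874 mV/unit


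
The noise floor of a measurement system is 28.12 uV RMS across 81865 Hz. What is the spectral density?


Noise spectral density = Vrms / sqrt(BW).
NSD = 28.12 / sqrt(81865)
NSD = 28.12 / 286.1206
NSD = 0.0983 uV/sqrt(Hz)

0.0983 uV/sqrt(Hz)


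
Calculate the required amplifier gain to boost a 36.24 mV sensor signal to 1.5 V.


Gain = Vout / Vin (converting to same units).
G = 1.5 V / 36.24 mV
G = 1500.0 mV / 36.24 mV
G = 41.39

41.39


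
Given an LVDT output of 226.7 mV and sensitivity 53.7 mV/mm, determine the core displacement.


Displacement = Vout / sensitivity.
d = 226.7 / 53.7
d = 4.222 mm

4.222 mm


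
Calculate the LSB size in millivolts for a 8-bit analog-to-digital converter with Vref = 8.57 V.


The resolution (LSB) of an ADC is Vref / 2^n.
LSB = 8.57 / 2^8
LSB = 8.57 / 256
LSB = 0.03347656 V = 33.4765625 mV

33.4765625 mV


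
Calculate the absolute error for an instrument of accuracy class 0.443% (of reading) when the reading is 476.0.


Absolute error = (accuracy% / 100) * reading.
Error = (0.443 / 100) * 476.0
Error = 0.00443 * 476.0
Error = 2.1087

2.1087


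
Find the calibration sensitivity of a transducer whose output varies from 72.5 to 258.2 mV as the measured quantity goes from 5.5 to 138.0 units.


Sensitivity = (y2 - y1) / (x2 - x1).
S = (258.2 - 72.5) / (138.0 - 5.5)
S = 185.7 / 132.5
S = 1.4015 mV/unit

1.4015 mV/unit


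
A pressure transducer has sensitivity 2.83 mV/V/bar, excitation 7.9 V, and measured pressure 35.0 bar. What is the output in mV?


Output = sensitivity * Vex * P.
Vout = 2.83 * 7.9 * 35.0
Vout = 22.357 * 35.0
Vout = 782.5 mV

782.5 mV


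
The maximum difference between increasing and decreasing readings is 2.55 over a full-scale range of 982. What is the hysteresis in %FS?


Hysteresis = (max difference / full scale) * 100%.
H = (2.55 / 982) * 100
H = 0.26 %FS

0.26 %FS


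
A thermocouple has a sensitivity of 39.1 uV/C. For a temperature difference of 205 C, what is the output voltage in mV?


The thermocouple output V = sensitivity * dT.
V = 39.1 uV/C * 205 C
V = 8015.5 uV
V = 8.015 mV

8.015 mV


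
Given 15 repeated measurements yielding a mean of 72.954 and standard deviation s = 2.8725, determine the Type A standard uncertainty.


The standard uncertainty for Type A evaluation is u = s / sqrt(n).
u = 2.8725 / sqrt(15)
u = 2.8725 / 3.873
u = 0.7417

0.7417


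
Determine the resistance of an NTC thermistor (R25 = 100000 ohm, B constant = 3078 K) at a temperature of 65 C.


NTC thermistor equation: Rt = R25 * exp(B * (1/T - 1/T25)).
T in Kelvin: 338.15 K, T25 = 298.15 K
1/T - 1/T25 = 1/338.15 - 1/298.15 = -0.00039675
B * (1/T - 1/T25) = 3078 * -0.00039675 = -1.2212
Rt = 100000 * exp(-1.2212) = 29487.8 ohm

29487.8 ohm


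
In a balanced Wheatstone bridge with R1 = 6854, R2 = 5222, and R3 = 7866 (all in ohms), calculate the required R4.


At balance: R1*R4 = R2*R3, so R4 = R2*R3/R1.
R4 = 5222 * 7866 / 6854
R4 = 41076252 / 6854
R4 = 5993.03 ohm

5993.03 ohm


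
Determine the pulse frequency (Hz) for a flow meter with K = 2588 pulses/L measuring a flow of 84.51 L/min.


Frequency = K * Q / 60 (converting L/min to L/s).
f = 2588 * 84.51 / 60
f = 218711.88 / 60
f = 3645.2 Hz

3645.2 Hz


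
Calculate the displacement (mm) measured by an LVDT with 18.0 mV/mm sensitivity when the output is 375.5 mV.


Displacement = Vout / sensitivity.
d = 375.5 / 18.0
d = 20.861 mm

20.861 mm


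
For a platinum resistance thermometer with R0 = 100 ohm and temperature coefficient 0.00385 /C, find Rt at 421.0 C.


The RTD equation: Rt = R0 * (1 + alpha * T).
Rt = 100 * (1 + 0.00385 * 421.0)
Rt = 100 * (1 + 1.62085)
Rt = 100 * 2.62085
Rt = 262.085 ohm

262.085 ohm


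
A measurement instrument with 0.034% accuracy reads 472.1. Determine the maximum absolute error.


Absolute error = (accuracy% / 100) * reading.
Error = (0.034 / 100) * 472.1
Error = 0.00034 * 472.1
Error = 0.1605

0.1605


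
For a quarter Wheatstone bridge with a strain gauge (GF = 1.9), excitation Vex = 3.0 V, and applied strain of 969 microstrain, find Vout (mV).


Quarter bridge output: Vout = (GF * epsilon * Vex) / 4.
Vout = (1.9 * 969e-6 * 3.0) / 4
Vout = 0.0055233 / 4 V
Vout = 0.00138082 V = 1.3808 mV

1.3808 mV


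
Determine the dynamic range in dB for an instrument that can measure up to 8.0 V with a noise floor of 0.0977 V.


Dynamic range = 20 * log10(Vmax / Vnoise).
DR = 20 * log10(8.0 / 0.0977)
DR = 20 * log10(81.88)
DR = 38.26 dB

38.26 dB


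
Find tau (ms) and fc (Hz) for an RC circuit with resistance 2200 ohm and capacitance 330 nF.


Time constant: tau = R * C.
tau = 2200 * 3.30e-07 = 0.000726 s
tau = 0.726 ms
Cutoff frequency: fc = 1 / (2*pi*R*C).
fc = 1 / (2*pi*0.000726) = 219.22 Hz

tau = 0.726 ms, fc = 219.22 Hz


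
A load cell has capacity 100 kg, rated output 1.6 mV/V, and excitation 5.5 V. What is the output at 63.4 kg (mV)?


Vout = rated_output * Vex * (load / capacity).
Vout = 1.6 * 5.5 * (63.4 / 100)
Vout = 1.6 * 5.5 * 0.634
Vout = 5.579 mV

5.579 mV


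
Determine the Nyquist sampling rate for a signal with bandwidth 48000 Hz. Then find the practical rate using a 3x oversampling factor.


By Nyquist theorem, fs_min = 2 * fmax.
fs_min = 2 * 48000 = 96000 Hz
Practical rate = 3 * fs_min = 3 * 96000 = 288000 Hz

fs_min = 96000 Hz, fs_practical = 288000 Hz


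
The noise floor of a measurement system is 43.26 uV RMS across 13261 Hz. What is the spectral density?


Noise spectral density = Vrms / sqrt(BW).
NSD = 43.26 / sqrt(13261)
NSD = 43.26 / 115.1564
NSD = 0.3757 uV/sqrt(Hz)

0.3757 uV/sqrt(Hz)


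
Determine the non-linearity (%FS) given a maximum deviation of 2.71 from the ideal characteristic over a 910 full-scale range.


Linearity error = (max deviation / full scale) * 100%.
Linearity = (2.71 / 910) * 100
Linearity = 0.298 %FS

0.298 %FS


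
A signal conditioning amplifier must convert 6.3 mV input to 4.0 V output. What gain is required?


Gain = Vout / Vin (converting to same units).
G = 4.0 V / 6.3 mV
G = 4000.0 mV / 6.3 mV
G = 634.92

634.92


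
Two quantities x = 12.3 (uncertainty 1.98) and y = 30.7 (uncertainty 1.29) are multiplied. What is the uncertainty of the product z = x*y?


For a product z = x*y, the relative uncertainty is:
uz/z = sqrt((ux/x)^2 + (uy/y)^2)
Relative uncertainties: ux/x = 1.98/12.3 = 0.160976
uy/y = 1.29/30.7 = 0.04202
z = 12.3 * 30.7 = 377.6
uz = 377.6 * sqrt(0.160976^2 + 0.04202^2) = 62.823

62.823


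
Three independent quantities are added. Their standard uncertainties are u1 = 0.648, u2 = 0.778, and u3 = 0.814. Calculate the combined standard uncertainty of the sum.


For a sum of independent quantities, uc = sqrt(u1^2 + u2^2 + u3^2).
uc = sqrt(0.648^2 + 0.778^2 + 0.814^2)
uc = sqrt(0.419904 + 0.605284 + 0.662596)
uc = 1.2991

1.2991


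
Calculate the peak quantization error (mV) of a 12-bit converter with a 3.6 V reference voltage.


The maximum quantization error is +/- LSB/2.
LSB = Vref / 2^n = 3.6 / 4096 = 0.00087891 V
Max error = LSB / 2 = 0.00087891 / 2 = 0.00043945 V
Max error = 0.4395 mV

0.4395 mV


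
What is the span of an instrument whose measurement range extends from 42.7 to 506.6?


Span = upper range - lower range.
Span = 506.6 - (42.7)
Span = 463.9

463.9


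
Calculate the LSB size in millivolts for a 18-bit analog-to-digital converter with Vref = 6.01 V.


The resolution (LSB) of an ADC is Vref / 2^n.
LSB = 6.01 / 2^18
LSB = 6.01 / 262144
LSB = 2.293e-05 V = 0.02292633 mV

0.02292633 mV


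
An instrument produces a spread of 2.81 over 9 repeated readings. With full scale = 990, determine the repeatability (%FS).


Repeatability = (spread / full scale) * 100%.
R = (2.81 / 990) * 100
R = 0.284 %FS

0.284 %FS


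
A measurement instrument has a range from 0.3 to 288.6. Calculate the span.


Span = upper range - lower range.
Span = 288.6 - (0.3)
Span = 288.3

288.3


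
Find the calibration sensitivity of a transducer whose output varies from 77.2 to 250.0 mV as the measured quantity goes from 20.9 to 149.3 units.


Sensitivity = (y2 - y1) / (x2 - x1).
S = (250.0 - 77.2) / (149.3 - 20.9)
S = 172.8 / 128.4
S = 1.3458 mV/unit

1.3458 mV/unit


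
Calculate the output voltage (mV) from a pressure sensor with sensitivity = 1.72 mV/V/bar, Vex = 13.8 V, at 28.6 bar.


Output = sensitivity * Vex * P.
Vout = 1.72 * 13.8 * 28.6
Vout = 23.736 * 28.6
Vout = 678.85 mV

678.85 mV


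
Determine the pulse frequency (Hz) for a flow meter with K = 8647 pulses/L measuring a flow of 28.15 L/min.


Frequency = K * Q / 60 (converting L/min to L/s).
f = 8647 * 28.15 / 60
f = 243413.05 / 60
f = 4056.88 Hz

4056.88 Hz


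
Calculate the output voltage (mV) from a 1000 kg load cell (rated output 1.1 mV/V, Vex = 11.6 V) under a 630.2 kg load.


Vout = rated_output * Vex * (load / capacity).
Vout = 1.1 * 11.6 * (630.2 / 1000)
Vout = 1.1 * 11.6 * 0.6302
Vout = 8.041 mV

8.041 mV


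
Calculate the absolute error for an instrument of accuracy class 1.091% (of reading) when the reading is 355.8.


Absolute error = (accuracy% / 100) * reading.
Error = (1.091 / 100) * 355.8
Error = 0.01091 * 355.8
Error = 3.8818

3.8818


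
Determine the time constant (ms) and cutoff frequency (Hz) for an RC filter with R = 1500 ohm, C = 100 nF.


Time constant: tau = R * C.
tau = 1500 * 1.00e-07 = 0.00015 s
tau = 0.15 ms
Cutoff frequency: fc = 1 / (2*pi*R*C).
fc = 1 / (2*pi*0.00015) = 1061.03 Hz

tau = 0.15 ms, fc = 1061.03 Hz


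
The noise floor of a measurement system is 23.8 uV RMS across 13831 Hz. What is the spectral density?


Noise spectral density = Vrms / sqrt(BW).
NSD = 23.8 / sqrt(13831)
NSD = 23.8 / 117.6053
NSD = 0.2024 uV/sqrt(Hz)

0.2024 uV/sqrt(Hz)


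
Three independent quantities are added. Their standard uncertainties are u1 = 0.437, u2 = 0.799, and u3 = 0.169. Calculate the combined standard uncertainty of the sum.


For a sum of independent quantities, uc = sqrt(u1^2 + u2^2 + u3^2).
uc = sqrt(0.437^2 + 0.799^2 + 0.169^2)
uc = sqrt(0.190969 + 0.638401 + 0.028561)
uc = 0.9262

0.9262


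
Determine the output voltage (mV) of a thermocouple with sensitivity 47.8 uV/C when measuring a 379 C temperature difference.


The thermocouple output V = sensitivity * dT.
V = 47.8 uV/C * 379 C
V = 18116.2 uV
V = 18.116 mV

18.116 mV


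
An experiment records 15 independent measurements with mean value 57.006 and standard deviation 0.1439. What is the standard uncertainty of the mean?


The standard uncertainty for Type A evaluation is u = s / sqrt(n).
u = 0.1439 / sqrt(15)
u = 0.1439 / 3.873
u = 0.0372

0.0372


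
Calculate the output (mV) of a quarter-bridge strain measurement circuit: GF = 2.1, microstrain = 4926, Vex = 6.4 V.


Quarter bridge output: Vout = (GF * epsilon * Vex) / 4.
Vout = (2.1 * 4926e-6 * 6.4) / 4
Vout = 0.06620544 / 4 V
Vout = 0.01655136 V = 16.5514 mV

16.5514 mV


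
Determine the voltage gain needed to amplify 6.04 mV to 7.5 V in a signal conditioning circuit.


Gain = Vout / Vin (converting to same units).
G = 7.5 V / 6.04 mV
G = 7500.0 mV / 6.04 mV
G = 1241.72

1241.72


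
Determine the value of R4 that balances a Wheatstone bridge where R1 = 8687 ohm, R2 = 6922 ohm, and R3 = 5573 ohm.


At balance: R1*R4 = R2*R3, so R4 = R2*R3/R1.
R4 = 6922 * 5573 / 8687
R4 = 38576306 / 8687
R4 = 4440.69 ohm

4440.69 ohm


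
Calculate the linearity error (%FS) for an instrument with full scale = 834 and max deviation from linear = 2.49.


Linearity error = (max deviation / full scale) * 100%.
Linearity = (2.49 / 834) * 100
Linearity = 0.299 %FS

0.299 %FS


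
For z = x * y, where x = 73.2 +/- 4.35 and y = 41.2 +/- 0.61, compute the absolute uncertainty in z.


For a product z = x*y, the relative uncertainty is:
uz/z = sqrt((ux/x)^2 + (uy/y)^2)
Relative uncertainties: ux/x = 4.35/73.2 = 0.059426
uy/y = 0.61/41.2 = 0.014806
z = 73.2 * 41.2 = 3015.8
uz = 3015.8 * sqrt(0.059426^2 + 0.014806^2) = 184.699

184.699


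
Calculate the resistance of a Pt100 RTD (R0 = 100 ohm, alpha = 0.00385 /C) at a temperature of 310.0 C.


The RTD equation: Rt = R0 * (1 + alpha * T).
Rt = 100 * (1 + 0.00385 * 310.0)
Rt = 100 * (1 + 1.1935)
Rt = 100 * 2.1935
Rt = 219.35 ohm

219.35 ohm


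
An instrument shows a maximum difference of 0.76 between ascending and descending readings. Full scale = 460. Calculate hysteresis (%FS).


Hysteresis = (max difference / full scale) * 100%.
H = (0.76 / 460) * 100
H = 0.165 %FS

0.165 %FS


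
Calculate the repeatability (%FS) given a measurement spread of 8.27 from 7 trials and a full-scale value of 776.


Repeatability = (spread / full scale) * 100%.
R = (8.27 / 776) * 100
R = 1.066 %FS

1.066 %FS


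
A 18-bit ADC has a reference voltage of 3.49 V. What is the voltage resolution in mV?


The resolution (LSB) of an ADC is Vref / 2^n.
LSB = 3.49 / 2^18
LSB = 3.49 / 262144
LSB = 1.331e-05 V = 0.01331329 mV

0.01331329 mV


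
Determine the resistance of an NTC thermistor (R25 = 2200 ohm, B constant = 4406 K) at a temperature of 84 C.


NTC thermistor equation: Rt = R25 * exp(B * (1/T - 1/T25)).
T in Kelvin: 357.15 K, T25 = 298.15 K
1/T - 1/T25 = 1/357.15 - 1/298.15 = -0.00055407
B * (1/T - 1/T25) = 4406 * -0.00055407 = -2.4412
Rt = 2200 * exp(-2.4412) = 191.5 ohm

191.5 ohm


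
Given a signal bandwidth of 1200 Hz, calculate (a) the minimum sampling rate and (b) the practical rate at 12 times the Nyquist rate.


By Nyquist theorem, fs_min = 2 * fmax.
fs_min = 2 * 1200 = 2400 Hz
Practical rate = 12 * fs_min = 12 * 2400 = 28800 Hz

fs_min = 2400 Hz, fs_practical = 28800 Hz


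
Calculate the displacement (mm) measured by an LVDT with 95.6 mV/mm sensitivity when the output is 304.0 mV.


Displacement = Vout / sensitivity.
d = 304.0 / 95.6
d = 3.18 mm

3.18 mm


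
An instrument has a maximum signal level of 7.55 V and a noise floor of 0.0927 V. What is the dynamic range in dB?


Dynamic range = 20 * log10(Vmax / Vnoise).
DR = 20 * log10(7.55 / 0.0927)
DR = 20 * log10(81.45)
DR = 38.22 dB

38.22 dB


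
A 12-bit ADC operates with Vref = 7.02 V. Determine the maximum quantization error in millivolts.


The maximum quantization error is +/- LSB/2.
LSB = Vref / 2^n = 7.02 / 4096 = 0.00171387 V
Max error = LSB / 2 = 0.00171387 / 2 = 0.00085693 V
Max error = 0.8569 mV

0.8569 mV


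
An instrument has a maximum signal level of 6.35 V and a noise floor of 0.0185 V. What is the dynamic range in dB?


Dynamic range = 20 * log10(Vmax / Vnoise).
DR = 20 * log10(6.35 / 0.0185)
DR = 20 * log10(343.24)
DR = 50.71 dB

50.71 dB


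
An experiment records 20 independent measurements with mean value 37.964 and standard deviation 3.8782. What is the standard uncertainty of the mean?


The standard uncertainty for Type A evaluation is u = s / sqrt(n).
u = 3.8782 / sqrt(20)
u = 3.8782 / 4.4721
u = 0.8672

0.8672


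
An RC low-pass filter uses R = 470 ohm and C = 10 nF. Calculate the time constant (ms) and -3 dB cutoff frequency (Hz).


Time constant: tau = R * C.
tau = 470 * 1.00e-08 = 4.7e-06 s
tau = 0.0047 ms
Cutoff frequency: fc = 1 / (2*pi*R*C).
fc = 1 / (2*pi*4.7e-06) = 33862.75 Hz

tau = 0.0047 ms, fc = 33862.75 Hz


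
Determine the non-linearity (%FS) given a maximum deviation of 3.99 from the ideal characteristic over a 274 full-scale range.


Linearity error = (max deviation / full scale) * 100%.
Linearity = (3.99 / 274) * 100
Linearity = 1.456 %FS

1.456 %FS


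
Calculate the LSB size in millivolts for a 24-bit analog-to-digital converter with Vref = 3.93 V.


The resolution (LSB) of an ADC is Vref / 2^n.
LSB = 3.93 / 2^24
LSB = 3.93 / 16777216
LSB = 2.3e-07 V = 0.00023425 mV

0.00023425 mV


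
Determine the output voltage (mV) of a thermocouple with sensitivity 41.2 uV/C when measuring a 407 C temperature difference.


The thermocouple output V = sensitivity * dT.
V = 41.2 uV/C * 407 C
V = 16768.4 uV
V = 16.768 mV

16.768 mV


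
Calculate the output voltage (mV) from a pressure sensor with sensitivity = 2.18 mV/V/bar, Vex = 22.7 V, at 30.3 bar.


Output = sensitivity * Vex * P.
Vout = 2.18 * 22.7 * 30.3
Vout = 49.486 * 30.3
Vout = 1499.43 mV

1499.43 mV


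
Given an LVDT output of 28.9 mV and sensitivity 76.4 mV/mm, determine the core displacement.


Displacement = Vout / sensitivity.
d = 28.9 / 76.4
d = 0.378 mm

0.378 mm


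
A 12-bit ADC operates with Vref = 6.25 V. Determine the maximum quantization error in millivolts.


The maximum quantization error is +/- LSB/2.
LSB = Vref / 2^n = 6.25 / 4096 = 0.00152588 V
Max error = LSB / 2 = 0.00152588 / 2 = 0.00076294 V
Max error = 0.7629 mV

0.7629 mV


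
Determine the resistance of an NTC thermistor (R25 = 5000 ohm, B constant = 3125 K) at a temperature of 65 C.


NTC thermistor equation: Rt = R25 * exp(B * (1/T - 1/T25)).
T in Kelvin: 338.15 K, T25 = 298.15 K
1/T - 1/T25 = 1/338.15 - 1/298.15 = -0.00039675
B * (1/T - 1/T25) = 3125 * -0.00039675 = -1.2398
Rt = 5000 * exp(-1.2398) = 1447.2 ohm

1447.2 ohm


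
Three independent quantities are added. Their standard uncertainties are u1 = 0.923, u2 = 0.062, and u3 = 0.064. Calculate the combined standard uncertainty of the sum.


For a sum of independent quantities, uc = sqrt(u1^2 + u2^2 + u3^2).
uc = sqrt(0.923^2 + 0.062^2 + 0.064^2)
uc = sqrt(0.851929 + 0.003844 + 0.004096)
uc = 0.9273

0.9273


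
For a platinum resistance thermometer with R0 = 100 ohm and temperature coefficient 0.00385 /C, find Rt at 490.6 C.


The RTD equation: Rt = R0 * (1 + alpha * T).
Rt = 100 * (1 + 0.00385 * 490.6)
Rt = 100 * (1 + 1.88881)
Rt = 100 * 2.88881
Rt = 288.881 ohm

288.881 ohm


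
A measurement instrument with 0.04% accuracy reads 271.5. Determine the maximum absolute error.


Absolute error = (accuracy% / 100) * reading.
Error = (0.04 / 100) * 271.5
Error = 0.0004 * 271.5
Error = 0.1086

0.1086


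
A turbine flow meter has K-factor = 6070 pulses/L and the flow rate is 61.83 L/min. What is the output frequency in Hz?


Frequency = K * Q / 60 (converting L/min to L/s).
f = 6070 * 61.83 / 60
f = 375308.1 / 60
f = 6255.13 Hz

6255.13 Hz


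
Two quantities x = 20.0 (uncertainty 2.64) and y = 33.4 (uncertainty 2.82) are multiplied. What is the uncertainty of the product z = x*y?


For a product z = x*y, the relative uncertainty is:
uz/z = sqrt((ux/x)^2 + (uy/y)^2)
Relative uncertainties: ux/x = 2.64/20.0 = 0.132
uy/y = 2.82/33.4 = 0.084431
z = 20.0 * 33.4 = 668.0
uz = 668.0 * sqrt(0.132^2 + 0.084431^2) = 104.671

104.671


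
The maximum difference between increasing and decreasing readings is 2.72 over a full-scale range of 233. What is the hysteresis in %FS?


Hysteresis = (max difference / full scale) * 100%.
H = (2.72 / 233) * 100
H = 1.167 %FS

1.167 %FS


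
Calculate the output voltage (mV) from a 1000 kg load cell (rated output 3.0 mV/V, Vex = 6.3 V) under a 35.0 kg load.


Vout = rated_output * Vex * (load / capacity).
Vout = 3.0 * 6.3 * (35.0 / 1000)
Vout = 3.0 * 6.3 * 0.035
Vout = 0.661 mV

0.661 mV


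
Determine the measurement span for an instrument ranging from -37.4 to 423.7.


Span = upper range - lower range.
Span = 423.7 - (-37.4)
Span = 461.1

461.1


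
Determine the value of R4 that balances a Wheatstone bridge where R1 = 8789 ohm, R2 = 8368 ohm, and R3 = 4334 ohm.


At balance: R1*R4 = R2*R3, so R4 = R2*R3/R1.
R4 = 8368 * 4334 / 8789
R4 = 36266912 / 8789
R4 = 4126.4 ohm

4126.4 ohm


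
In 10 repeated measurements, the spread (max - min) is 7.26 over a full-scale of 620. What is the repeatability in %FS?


Repeatability = (spread / full scale) * 100%.
R = (7.26 / 620) * 100
R = 1.171 %FS

1.171 %FS


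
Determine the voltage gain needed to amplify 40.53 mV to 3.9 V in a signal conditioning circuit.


Gain = Vout / Vin (converting to same units).
G = 3.9 V / 40.53 mV
G = 3900.0 mV / 40.53 mV
G = 96.23

96.23


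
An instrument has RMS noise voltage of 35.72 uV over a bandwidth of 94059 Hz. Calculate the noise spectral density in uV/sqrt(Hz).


Noise spectral density = Vrms / sqrt(BW).
NSD = 35.72 / sqrt(94059)
NSD = 35.72 / 306.6904
NSD = 0.1165 uV/sqrt(Hz)

0.1165 uV/sqrt(Hz)


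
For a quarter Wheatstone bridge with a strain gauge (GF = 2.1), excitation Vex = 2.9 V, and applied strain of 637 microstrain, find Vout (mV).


Quarter bridge output: Vout = (GF * epsilon * Vex) / 4.
Vout = (2.1 * 637e-6 * 2.9) / 4
Vout = 0.00387933 / 4 V
Vout = 0.00096983 V = 0.9698 mV

0.9698 mV


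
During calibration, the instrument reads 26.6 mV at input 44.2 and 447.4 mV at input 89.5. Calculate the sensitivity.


Sensitivity = (y2 - y1) / (x2 - x1).
S = (447.4 - 26.6) / (89.5 - 44.2)
S = 420.8 / 45.3
S = 9.2892 mV/unit

9.2892 mV/unit


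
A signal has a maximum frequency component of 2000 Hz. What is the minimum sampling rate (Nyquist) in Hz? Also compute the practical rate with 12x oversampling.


By Nyquist theorem, fs_min = 2 * fmax.
fs_min = 2 * 2000 = 4000 Hz
Practical rate = 12 * fs_min = 12 * 4000 = 48000 Hz

fs_min = 4000 Hz, fs_practical = 48000 Hz


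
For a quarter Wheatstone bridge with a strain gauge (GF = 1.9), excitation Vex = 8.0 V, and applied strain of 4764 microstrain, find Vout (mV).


Quarter bridge output: Vout = (GF * epsilon * Vex) / 4.
Vout = (1.9 * 4764e-6 * 8.0) / 4
Vout = 0.0724128 / 4 V
Vout = 0.0181032 V = 18.1032 mV

18.1032 mV


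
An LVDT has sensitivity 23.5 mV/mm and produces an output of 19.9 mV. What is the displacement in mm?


Displacement = Vout / sensitivity.
d = 19.9 / 23.5
d = 0.847 mm

0.847 mm


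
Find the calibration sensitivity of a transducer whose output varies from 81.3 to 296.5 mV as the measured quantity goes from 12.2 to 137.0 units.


Sensitivity = (y2 - y1) / (x2 - x1).
S = (296.5 - 81.3) / (137.0 - 12.2)
S = 215.2 / 124.8
S = 1.7244 mV/unit

1.7244 mV/unit


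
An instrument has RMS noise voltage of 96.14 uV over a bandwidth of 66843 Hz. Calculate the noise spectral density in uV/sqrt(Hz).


Noise spectral density = Vrms / sqrt(BW).
NSD = 96.14 / sqrt(66843)
NSD = 96.14 / 258.5401
NSD = 0.3719 uV/sqrt(Hz)

0.3719 uV/sqrt(Hz)


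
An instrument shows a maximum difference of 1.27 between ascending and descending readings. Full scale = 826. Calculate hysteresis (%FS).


Hysteresis = (max difference / full scale) * 100%.
H = (1.27 / 826) * 100
H = 0.154 %FS

0.154 %FS


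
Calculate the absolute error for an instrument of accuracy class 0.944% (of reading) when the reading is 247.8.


Absolute error = (accuracy% / 100) * reading.
Error = (0.944 / 100) * 247.8
Error = 0.00944 * 247.8
Error = 2.3392

2.3392


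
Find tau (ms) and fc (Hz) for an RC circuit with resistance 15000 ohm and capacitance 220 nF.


Time constant: tau = R * C.
tau = 15000 * 2.20e-07 = 0.0033 s
tau = 3.3 ms
Cutoff frequency: fc = 1 / (2*pi*R*C).
fc = 1 / (2*pi*0.0033) = 48.23 Hz

tau = 3.3 ms, fc = 48.23 Hz


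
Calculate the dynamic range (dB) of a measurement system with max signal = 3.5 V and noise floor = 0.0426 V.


Dynamic range = 20 * log10(Vmax / Vnoise).
DR = 20 * log10(3.5 / 0.0426)
DR = 20 * log10(82.16)
DR = 38.29 dB

38.29 dB


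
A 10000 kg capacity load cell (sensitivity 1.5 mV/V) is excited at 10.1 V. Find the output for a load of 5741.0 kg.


Vout = rated_output * Vex * (load / capacity).
Vout = 1.5 * 10.1 * (5741.0 / 10000)
Vout = 1.5 * 10.1 * 0.5741
Vout = 8.698 mV

8.698 mV


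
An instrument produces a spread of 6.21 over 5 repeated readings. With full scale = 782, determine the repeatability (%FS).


Repeatability = (spread / full scale) * 100%.
R = (6.21 / 782) * 100
R = 0.794 %FS

0.794 %FS


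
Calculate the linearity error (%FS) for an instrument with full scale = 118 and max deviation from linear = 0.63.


Linearity error = (max deviation / full scale) * 100%.
Linearity = (0.63 / 118) * 100
Linearity = 0.534 %FS

0.534 %FS


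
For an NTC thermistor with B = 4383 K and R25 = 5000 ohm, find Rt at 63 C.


NTC thermistor equation: Rt = R25 * exp(B * (1/T - 1/T25)).
T in Kelvin: 336.15 K, T25 = 298.15 K
1/T - 1/T25 = 1/336.15 - 1/298.15 = -0.00037915
B * (1/T - 1/T25) = 4383 * -0.00037915 = -1.6618
Rt = 5000 * exp(-1.6618) = 949.0 ohm

949.0 ohm


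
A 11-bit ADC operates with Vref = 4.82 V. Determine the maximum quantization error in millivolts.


The maximum quantization error is +/- LSB/2.
LSB = Vref / 2^n = 4.82 / 2048 = 0.00235352 V
Max error = LSB / 2 = 0.00235352 / 2 = 0.00117676 V
Max error = 1.1768 mV

1.1768 mV


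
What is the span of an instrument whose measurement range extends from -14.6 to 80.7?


Span = upper range - lower range.
Span = 80.7 - (-14.6)
Span = 95.3

95.3


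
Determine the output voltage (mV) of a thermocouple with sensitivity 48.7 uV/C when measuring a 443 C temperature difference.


The thermocouple output V = sensitivity * dT.
V = 48.7 uV/C * 443 C
V = 21574.1 uV
V = 21.574 mV

21.574 mV


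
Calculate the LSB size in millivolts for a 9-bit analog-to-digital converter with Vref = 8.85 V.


The resolution (LSB) of an ADC is Vref / 2^n.
LSB = 8.85 / 2^9
LSB = 8.85 / 512
LSB = 0.01728516 V = 17.28515625 mV

17.28515625 mV


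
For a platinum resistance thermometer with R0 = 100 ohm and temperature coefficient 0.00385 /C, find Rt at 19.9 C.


The RTD equation: Rt = R0 * (1 + alpha * T).
Rt = 100 * (1 + 0.00385 * 19.9)
Rt = 100 * (1 + 0.076615)
Rt = 100 * 1.076615
Rt = 107.662 ohm

107.662 ohm


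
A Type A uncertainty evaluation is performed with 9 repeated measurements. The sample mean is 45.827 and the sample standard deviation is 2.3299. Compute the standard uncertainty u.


The standard uncertainty for Type A evaluation is u = s / sqrt(n).
u = 2.3299 / sqrt(9)
u = 2.3299 / 3.0
u = 0.7766

0.7766


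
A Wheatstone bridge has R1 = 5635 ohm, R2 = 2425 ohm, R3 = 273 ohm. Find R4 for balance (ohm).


At balance: R1*R4 = R2*R3, so R4 = R2*R3/R1.
R4 = 2425 * 273 / 5635
R4 = 662025 / 5635
R4 = 117.48 ohm

117.48 ohm


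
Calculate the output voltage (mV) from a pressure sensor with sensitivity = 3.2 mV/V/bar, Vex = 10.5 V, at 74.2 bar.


Output = sensitivity * Vex * P.
Vout = 3.2 * 10.5 * 74.2
Vout = 33.6 * 74.2
Vout = 2493.12 mV

2493.12 mV


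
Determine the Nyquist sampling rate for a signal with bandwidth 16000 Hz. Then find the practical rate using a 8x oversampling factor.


By Nyquist theorem, fs_min = 2 * fmax.
fs_min = 2 * 16000 = 32000 Hz
Practical rate = 8 * fs_min = 8 * 32000 = 256000 Hz

fs_min = 32000 Hz, fs_practical = 256000 Hz


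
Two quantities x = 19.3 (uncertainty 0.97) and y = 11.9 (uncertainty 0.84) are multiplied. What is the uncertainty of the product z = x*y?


For a product z = x*y, the relative uncertainty is:
uz/z = sqrt((ux/x)^2 + (uy/y)^2)
Relative uncertainties: ux/x = 0.97/19.3 = 0.050259
uy/y = 0.84/11.9 = 0.070588
z = 19.3 * 11.9 = 229.7
uz = 229.7 * sqrt(0.050259^2 + 0.070588^2) = 19.902

19.902


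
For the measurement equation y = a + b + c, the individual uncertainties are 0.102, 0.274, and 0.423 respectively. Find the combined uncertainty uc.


For a sum of independent quantities, uc = sqrt(u1^2 + u2^2 + u3^2).
uc = sqrt(0.102^2 + 0.274^2 + 0.423^2)
uc = sqrt(0.010404 + 0.075076 + 0.178929)
uc = 0.5142

0.5142


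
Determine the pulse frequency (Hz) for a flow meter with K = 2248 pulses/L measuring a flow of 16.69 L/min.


Frequency = K * Q / 60 (converting L/min to L/s).
f = 2248 * 16.69 / 60
f = 37519.12 / 60
f = 625.32 Hz

625.32 Hz


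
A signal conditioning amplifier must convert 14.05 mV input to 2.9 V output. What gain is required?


Gain = Vout / Vin (converting to same units).
G = 2.9 V / 14.05 mV
G = 2900.0 mV / 14.05 mV
G = 206.41

206.41


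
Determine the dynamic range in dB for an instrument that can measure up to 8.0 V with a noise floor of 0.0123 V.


Dynamic range = 20 * log10(Vmax / Vnoise).
DR = 20 * log10(8.0 / 0.0123)
DR = 20 * log10(650.41)
DR = 56.26 dB

56.26 dB


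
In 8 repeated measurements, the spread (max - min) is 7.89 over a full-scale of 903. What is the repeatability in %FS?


Repeatability = (spread / full scale) * 100%.
R = (7.89 / 903) * 100
R = 0.874 %FS

0.874 %FS


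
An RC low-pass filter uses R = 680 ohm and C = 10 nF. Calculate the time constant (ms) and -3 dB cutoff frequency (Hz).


Time constant: tau = R * C.
tau = 680 * 1.00e-08 = 6.8e-06 s
tau = 0.0068 ms
Cutoff frequency: fc = 1 / (2*pi*R*C).
fc = 1 / (2*pi*6.8e-06) = 23405.14 Hz

tau = 0.0068 ms, fc = 23405.14 Hz


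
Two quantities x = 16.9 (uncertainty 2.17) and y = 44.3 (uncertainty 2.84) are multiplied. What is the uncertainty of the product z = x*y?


For a product z = x*y, the relative uncertainty is:
uz/z = sqrt((ux/x)^2 + (uy/y)^2)
Relative uncertainties: ux/x = 2.17/16.9 = 0.128402
uy/y = 2.84/44.3 = 0.064108
z = 16.9 * 44.3 = 748.7
uz = 748.7 * sqrt(0.128402^2 + 0.064108^2) = 107.447

107.447


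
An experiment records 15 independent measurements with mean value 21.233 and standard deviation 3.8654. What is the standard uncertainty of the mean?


The standard uncertainty for Type A evaluation is u = s / sqrt(n).
u = 3.8654 / sqrt(15)
u = 3.8654 / 3.873
u = 0.998

0.998


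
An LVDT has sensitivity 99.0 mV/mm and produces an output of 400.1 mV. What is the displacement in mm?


Displacement = Vout / sensitivity.
d = 400.1 / 99.0
d = 4.041 mm

4.041 mm


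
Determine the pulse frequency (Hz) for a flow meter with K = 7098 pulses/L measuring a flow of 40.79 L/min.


Frequency = K * Q / 60 (converting L/min to L/s).
f = 7098 * 40.79 / 60
f = 289527.42 / 60
f = 4825.46 Hz

4825.46 Hz


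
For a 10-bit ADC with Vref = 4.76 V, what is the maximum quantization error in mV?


The maximum quantization error is +/- LSB/2.
LSB = Vref / 2^n = 4.76 / 1024 = 0.00464844 V
Max error = LSB / 2 = 0.00464844 / 2 = 0.00232422 V
Max error = 2.3242 mV

2.3242 mV


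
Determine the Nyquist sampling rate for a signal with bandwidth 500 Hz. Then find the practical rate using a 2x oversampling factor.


By Nyquist theorem, fs_min = 2 * fmax.
fs_min = 2 * 500 = 1000 Hz
Practical rate = 2 * fs_min = 2 * 1000 = 2000 Hz

fs_min = 1000 Hz, fs_practical = 2000 Hz


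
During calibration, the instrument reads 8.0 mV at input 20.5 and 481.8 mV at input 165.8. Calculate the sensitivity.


Sensitivity = (y2 - y1) / (x2 - x1).
S = (481.8 - 8.0) / (165.8 - 20.5)
S = 473.8 / 145.3
S = 3.2608 mV/unit

3.2608 mV/unit


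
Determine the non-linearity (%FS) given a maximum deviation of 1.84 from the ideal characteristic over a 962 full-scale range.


Linearity error = (max deviation / full scale) * 100%.
Linearity = (1.84 / 962) * 100
Linearity = 0.191 %FS

0.191 %FS


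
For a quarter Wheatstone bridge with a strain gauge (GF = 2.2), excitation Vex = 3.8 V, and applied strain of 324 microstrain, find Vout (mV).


Quarter bridge output: Vout = (GF * epsilon * Vex) / 4.
Vout = (2.2 * 324e-6 * 3.8) / 4
Vout = 0.00270864 / 4 V
Vout = 0.00067716 V = 0.6772 mV

0.6772 mV


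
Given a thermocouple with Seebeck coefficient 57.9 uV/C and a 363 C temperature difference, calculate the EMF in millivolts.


The thermocouple output V = sensitivity * dT.
V = 57.9 uV/C * 363 C
V = 21017.7 uV
V = 21.018 mV

21.018 mV


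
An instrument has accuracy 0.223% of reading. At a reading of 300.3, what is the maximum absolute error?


Absolute error = (accuracy% / 100) * reading.
Error = (0.223 / 100) * 300.3
Error = 0.00223 * 300.3
Error = 0.6697

0.6697


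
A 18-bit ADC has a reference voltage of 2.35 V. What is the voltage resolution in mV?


The resolution (LSB) of an ADC is Vref / 2^n.
LSB = 2.35 / 2^18
LSB = 2.35 / 262144
LSB = 8.96e-06 V = 0.00896454 mV

0.00896454 mV


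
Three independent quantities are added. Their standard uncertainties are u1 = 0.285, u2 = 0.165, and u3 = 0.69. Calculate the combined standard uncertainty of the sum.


For a sum of independent quantities, uc = sqrt(u1^2 + u2^2 + u3^2).
uc = sqrt(0.285^2 + 0.165^2 + 0.69^2)
uc = sqrt(0.081225 + 0.027225 + 0.4761)
uc = 0.7646

0.7646


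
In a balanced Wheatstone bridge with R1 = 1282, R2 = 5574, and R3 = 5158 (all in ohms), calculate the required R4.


At balance: R1*R4 = R2*R3, so R4 = R2*R3/R1.
R4 = 5574 * 5158 / 1282
R4 = 28750692 / 1282
R4 = 22426.44 ohm

22426.44 ohm


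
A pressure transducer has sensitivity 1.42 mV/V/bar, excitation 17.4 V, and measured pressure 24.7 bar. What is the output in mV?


Output = sensitivity * Vex * P.
Vout = 1.42 * 17.4 * 24.7
Vout = 24.708 * 24.7
Vout = 610.29 mV

610.29 mV


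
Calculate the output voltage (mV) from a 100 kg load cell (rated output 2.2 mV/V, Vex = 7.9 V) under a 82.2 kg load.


Vout = rated_output * Vex * (load / capacity).
Vout = 2.2 * 7.9 * (82.2 / 100)
Vout = 2.2 * 7.9 * 0.822
Vout = 14.286 mV

14.286 mV


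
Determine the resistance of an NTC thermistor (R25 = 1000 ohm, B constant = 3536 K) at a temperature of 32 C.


NTC thermistor equation: Rt = R25 * exp(B * (1/T - 1/T25)).
T in Kelvin: 305.15 K, T25 = 298.15 K
1/T - 1/T25 = 1/305.15 - 1/298.15 = -7.694e-05
B * (1/T - 1/T25) = 3536 * -7.694e-05 = -0.2721
Rt = 1000 * exp(-0.2721) = 761.8 ohm

761.8 ohm


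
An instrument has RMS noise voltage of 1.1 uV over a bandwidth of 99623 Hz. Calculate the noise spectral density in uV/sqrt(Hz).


Noise spectral density = Vrms / sqrt(BW).
NSD = 1.1 / sqrt(99623)
NSD = 1.1 / 315.6311
NSD = 0.0035 uV/sqrt(Hz)

0.0035 uV/sqrt(Hz)


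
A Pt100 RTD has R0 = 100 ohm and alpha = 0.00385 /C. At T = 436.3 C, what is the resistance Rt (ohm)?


The RTD equation: Rt = R0 * (1 + alpha * T).
Rt = 100 * (1 + 0.00385 * 436.3)
Rt = 100 * (1 + 1.679755)
Rt = 100 * 2.679755
Rt = 267.976 ohm

267.976 ohm


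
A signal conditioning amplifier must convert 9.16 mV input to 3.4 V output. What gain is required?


Gain = Vout / Vin (converting to same units).
G = 3.4 V / 9.16 mV
G = 3400.0 mV / 9.16 mV
G = 371.18

371.18


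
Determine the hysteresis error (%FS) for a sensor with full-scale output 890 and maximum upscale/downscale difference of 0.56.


Hysteresis = (max difference / full scale) * 100%.
H = (0.56 / 890) * 100
H = 0.063 %FS

0.063 %FS


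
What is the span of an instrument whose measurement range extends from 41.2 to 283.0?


Span = upper range - lower range.
Span = 283.0 - (41.2)
Span = 241.8

241.8


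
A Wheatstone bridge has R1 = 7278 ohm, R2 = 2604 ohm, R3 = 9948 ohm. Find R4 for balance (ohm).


At balance: R1*R4 = R2*R3, so R4 = R2*R3/R1.
R4 = 2604 * 9948 / 7278
R4 = 25904592 / 7278
R4 = 3559.3 ohm

3559.3 ohm


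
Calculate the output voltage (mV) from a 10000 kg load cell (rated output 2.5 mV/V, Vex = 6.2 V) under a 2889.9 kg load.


Vout = rated_output * Vex * (load / capacity).
Vout = 2.5 * 6.2 * (2889.9 / 10000)
Vout = 2.5 * 6.2 * 0.28899
Vout = 4.479 mV

4.479 mV


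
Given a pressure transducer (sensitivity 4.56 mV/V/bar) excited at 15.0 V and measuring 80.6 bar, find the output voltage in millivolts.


Output = sensitivity * Vex * P.
Vout = 4.56 * 15.0 * 80.6
Vout = 68.4 * 80.6
Vout = 5513.04 mV

5513.04 mV


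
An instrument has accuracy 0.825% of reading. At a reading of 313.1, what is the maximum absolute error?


Absolute error = (accuracy% / 100) * reading.
Error = (0.825 / 100) * 313.1
Error = 0.00825 * 313.1
Error = 2.5831

2.5831


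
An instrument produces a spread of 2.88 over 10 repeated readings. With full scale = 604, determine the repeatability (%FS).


Repeatability = (spread / full scale) * 100%.
R = (2.88 / 604) * 100
R = 0.477 %FS

0.477 %FS


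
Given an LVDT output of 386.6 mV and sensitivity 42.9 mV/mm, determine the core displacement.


Displacement = Vout / sensitivity.
d = 386.6 / 42.9
d = 9.012 mm

9.012 mm
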